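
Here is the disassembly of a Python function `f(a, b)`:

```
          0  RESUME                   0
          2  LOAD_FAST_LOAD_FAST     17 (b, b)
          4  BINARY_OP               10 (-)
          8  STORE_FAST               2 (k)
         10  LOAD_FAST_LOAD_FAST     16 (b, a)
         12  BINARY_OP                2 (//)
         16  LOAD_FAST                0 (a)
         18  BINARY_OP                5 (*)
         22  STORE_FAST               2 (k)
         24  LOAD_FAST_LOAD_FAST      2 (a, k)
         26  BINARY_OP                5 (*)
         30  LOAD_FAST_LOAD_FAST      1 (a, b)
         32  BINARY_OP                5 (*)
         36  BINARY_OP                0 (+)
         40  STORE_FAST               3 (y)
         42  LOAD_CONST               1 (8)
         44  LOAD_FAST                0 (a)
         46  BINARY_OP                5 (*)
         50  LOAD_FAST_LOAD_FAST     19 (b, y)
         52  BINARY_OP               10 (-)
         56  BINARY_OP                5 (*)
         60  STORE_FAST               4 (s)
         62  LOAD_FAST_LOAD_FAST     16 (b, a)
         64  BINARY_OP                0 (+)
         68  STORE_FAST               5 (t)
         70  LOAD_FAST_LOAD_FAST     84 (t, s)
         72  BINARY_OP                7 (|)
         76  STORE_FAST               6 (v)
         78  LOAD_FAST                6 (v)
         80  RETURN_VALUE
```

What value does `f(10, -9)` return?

LOAD_FAST_LOAD_FAST b,b → push -9,-9. Stack: [-9, -9]
BINARY_OP - → -9 - -9 = 0. Stack: [0]
STORE_FAST k → k=0. Stack: []
LOAD_FAST_LOAD_FAST b,a → push -9,10. Stack: [-9, 10]
BINARY_OP // → -9 // 10 = -1. Stack: [-1]
LOAD_FAST a → push 10. Stack: [-1, 10]
BINARY_OP * → -1 * 10 = -10. Stack: [-10]
STORE_FAST k → k=-10. Stack: []
LOAD_FAST_LOAD_FAST a,k → push 10,-10. Stack: [10, -10]
BINARY_OP * → 10 * -10 = -100. Stack: [-100]
LOAD_FAST_LOAD_FAST a,b → push 10,-9. Stack: [-100, 10, -9]
BINARY_OP * → 10 * -9 = -90. Stack: [-100, -90]
BINARY_OP + → -100 + -90 = -190. Stack: [-190]
STORE_FAST y → y=-190. Stack: []
LOAD_CONST → push 8. Stack: [8]
LOAD_FAST a → push 10. Stack: [8, 10]
BINARY_OP * → 8 * 10 = 80. Stack: [80]
LOAD_FAST_LOAD_FAST b,y → push -9,-190. Stack: [80, -9, -190]
BINARY_OP - → -9 - -190 = 181. Stack: [80, 181]
BINARY_OP * → 80 * 181 = 14480. Stack: [14480]
STORE_FAST s → s=14480. Stack: []
LOAD_FAST_LOAD_FAST b,a → push -9,10. Stack: [-9, 10]
BINARY_OP + → -9 + 10 = 1. Stack: [1]
STORE_FAST t → t=1. Stack: []
LOAD_FAST_LOAD_FAST t,s → push 1,14480. Stack: [1, 14480]
BINARY_OP | → 1 | 14480 = 14481. Stack: [14481]
STORE_FAST v → v=14481. Stack: []
LOAD_FAST v → push 14481. Stack: [14481]
RETURN_VALUE → return 14481.

14481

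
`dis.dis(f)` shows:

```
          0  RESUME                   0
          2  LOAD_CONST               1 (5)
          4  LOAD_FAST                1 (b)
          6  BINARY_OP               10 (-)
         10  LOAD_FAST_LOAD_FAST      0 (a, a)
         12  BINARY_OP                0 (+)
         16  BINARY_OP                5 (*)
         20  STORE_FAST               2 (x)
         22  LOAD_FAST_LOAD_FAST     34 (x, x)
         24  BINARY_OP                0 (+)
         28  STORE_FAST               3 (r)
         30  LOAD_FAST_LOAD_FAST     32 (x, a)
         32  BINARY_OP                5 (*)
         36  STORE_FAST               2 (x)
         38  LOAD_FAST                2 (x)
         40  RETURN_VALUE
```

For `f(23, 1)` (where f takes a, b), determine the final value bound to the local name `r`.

LOAD_CONST → push 5. Stack: [5]
LOAD_FAST b → push 1. Stack: [5, 1]
BINARY_OP - → 5 - 1 = 4. Stack: [4]
LOAD_FAST_LOAD_FAST a,a → push 23,23. Stack: [4, 23, 23]
BINARY_OP + → 23 + 23 = 46. Stack: [4, 46]
BINARY_OP * → 4 * 46 = 184. Stack: [184]
STORE_FAST x → x=184. Stack: []
LOAD_FAST_LOAD_FAST x,x → push 184,184. Stack: [184, 184]
BINARY_OP + → 184 + 184 = 368. Stack: [368]
STORE_FAST r → r=368. Stack: []
LOAD_FAST_LOAD_FAST x,a → push 184,23. Stack: [184, 23]
BINARY_OP * → 184 * 23 = 4232. Stack: [4232]
STORE_FAST x → x=4232. Stack: []
LOAD_FAST x → push 4232. Stack: [4232]
RETURN_VALUE → return 4232.

368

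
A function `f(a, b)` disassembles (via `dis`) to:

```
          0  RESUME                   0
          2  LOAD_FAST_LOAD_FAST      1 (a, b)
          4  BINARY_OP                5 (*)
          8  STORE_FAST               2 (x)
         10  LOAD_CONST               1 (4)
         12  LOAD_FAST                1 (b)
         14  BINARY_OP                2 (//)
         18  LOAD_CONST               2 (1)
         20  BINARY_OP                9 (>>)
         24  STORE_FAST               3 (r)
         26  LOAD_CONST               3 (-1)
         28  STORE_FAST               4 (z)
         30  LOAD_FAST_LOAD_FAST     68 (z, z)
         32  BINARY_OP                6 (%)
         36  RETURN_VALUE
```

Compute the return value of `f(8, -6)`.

0

LOAD_FAST_LOAD_FAST a,b → push 8,-6. Stack: [8, -6]
BINARY_OP * → 8 * -6 = -48. Stack: [-48]
STORE_FAST x → x=-48. Stack: []
LOAD_CONST → push 4. Stack: [4]
LOAD_FAST b → push -6. Stack: [4, -6]
BINARY_OP // → 4 // -6 = -1. Stack: [-1]
LOAD_CONST → push 1. Stack: [-1, 1]
BINARY_OP >> → -1 >> 1 = -1. Stack: [-1]
STORE_FAST r → r=-1. Stack: []
LOAD_CONST → push -1. Stack: [-1]
STORE_FAST z → z=-1. Stack: []
LOAD_FAST_LOAD_FAST z,z → push -1,-1. Stack: [-1, -1]
BINARY_OP % → -1 % -1 = 0. Stack: [0]
RETURN_VALUE → return 0.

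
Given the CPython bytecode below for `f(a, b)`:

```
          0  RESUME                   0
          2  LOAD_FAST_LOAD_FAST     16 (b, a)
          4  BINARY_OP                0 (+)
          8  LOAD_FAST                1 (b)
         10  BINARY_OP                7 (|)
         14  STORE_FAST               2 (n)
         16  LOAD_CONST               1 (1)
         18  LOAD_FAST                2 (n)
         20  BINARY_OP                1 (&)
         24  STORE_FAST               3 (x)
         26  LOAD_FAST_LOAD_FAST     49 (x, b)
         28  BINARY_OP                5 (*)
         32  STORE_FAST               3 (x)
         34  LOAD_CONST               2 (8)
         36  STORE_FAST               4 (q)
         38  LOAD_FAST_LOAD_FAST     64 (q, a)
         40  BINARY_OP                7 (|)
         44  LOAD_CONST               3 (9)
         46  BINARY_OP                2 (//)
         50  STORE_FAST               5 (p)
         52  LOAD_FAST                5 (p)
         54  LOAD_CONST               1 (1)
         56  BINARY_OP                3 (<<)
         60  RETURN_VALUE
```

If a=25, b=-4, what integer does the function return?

LOAD_FAST_LOAD_FAST b,a → push -4,25. Stack: [-4, 25]
BINARY_OP + → -4 + 25 = 21. Stack: [21]
LOAD_FAST b → push -4. Stack: [21, -4]
BINARY_OP | → 21 | -4 = -3. Stack: [-3]
STORE_FAST n → n=-3. Stack: []
LOAD_CONST → push 1. Stack: [1]
LOAD_FAST n → push -3. Stack: [1, -3]
BINARY_OP & → 1 & -3 = 1. Stack: [1]
STORE_FAST x → x=1. Stack: []
LOAD_FAST_LOAD_FAST x,b → push 1,-4. Stack: [1, -4]
BINARY_OP * → 1 * -4 = -4. Stack: [-4]
STORE_FAST x → x=-4. Stack: []
LOAD_CONST → push 8. Stack: [8]
STORE_FAST q → q=8. Stack: []
LOAD_FAST_LOAD_FAST q,a → push 8,25. Stack: [8, 25]
BINARY_OP | → 8 | 25 = 25. Stack: [25]
LOAD_CONST → push 9. Stack: [25, 9]
BINARY_OP // → 25 // 9 = 2. Stack: [2]
STORE_FAST p → p=2. Stack: []
LOAD_FAST p → push 2. Stack: [2]
LOAD_CONST → push 1. Stack: [2, 1]
BINARY_OP << → 2 << 1 = 4. Stack: [4]
RETURN_VALUE → return 4.

4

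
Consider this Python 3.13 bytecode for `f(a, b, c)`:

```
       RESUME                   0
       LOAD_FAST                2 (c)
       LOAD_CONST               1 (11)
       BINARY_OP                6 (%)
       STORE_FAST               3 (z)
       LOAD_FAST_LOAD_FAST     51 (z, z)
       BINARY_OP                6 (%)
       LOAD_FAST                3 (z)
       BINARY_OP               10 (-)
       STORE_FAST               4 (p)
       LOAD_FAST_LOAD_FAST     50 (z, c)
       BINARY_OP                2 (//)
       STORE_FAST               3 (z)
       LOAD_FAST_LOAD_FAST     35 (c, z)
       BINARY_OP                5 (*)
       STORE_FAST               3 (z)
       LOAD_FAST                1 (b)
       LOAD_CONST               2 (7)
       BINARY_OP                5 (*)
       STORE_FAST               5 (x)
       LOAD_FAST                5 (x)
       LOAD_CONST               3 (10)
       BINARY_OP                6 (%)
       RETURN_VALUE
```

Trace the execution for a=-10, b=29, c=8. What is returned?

LOAD_FAST c → push 8. Stack: [8]
LOAD_CONST → push 11. Stack: [8, 11]
BINARY_OP % → 8 % 11 = 8. Stack: [8]
STORE_FAST z → z=8. Stack: []
LOAD_FAST_LOAD_FAST z,z → push 8,8. Stack: [8, 8]
BINARY_OP % → 8 % 8 = 0. Stack: [0]
LOAD_FAST z → push 8. Stack: [0, 8]
BINARY_OP - → 0 - 8 = -8. Stack: [-8]
STORE_FAST p → p=-8. Stack: []
LOAD_FAST_LOAD_FAST z,c → push 8,8. Stack: [8, 8]
BINARY_OP // → 8 // 8 = 1. Stack: [1]
STORE_FAST z → z=1. Stack: []
LOAD_FAST_LOAD_FAST c,z → push 8,1. Stack: [8, 1]
BINARY_OP * → 8 * 1 = 8. Stack: [8]
STORE_FAST z → z=8. Stack: []
LOAD_FAST b → push 29. Stack: [29]
LOAD_CONST → push 7. Stack: [29, 7]
BINARY_OP * → 29 * 7 = 203. Stack: [203]
STORE_FAST x → x=203. Stack: []
LOAD_FAST x → push 203. Stack: [203]
LOAD_CONST → push 10. Stack: [203, 10]
BINARY_OP % → 203 % 10 = 3. Stack: [3]
RETURN_VALUE → return 3.

3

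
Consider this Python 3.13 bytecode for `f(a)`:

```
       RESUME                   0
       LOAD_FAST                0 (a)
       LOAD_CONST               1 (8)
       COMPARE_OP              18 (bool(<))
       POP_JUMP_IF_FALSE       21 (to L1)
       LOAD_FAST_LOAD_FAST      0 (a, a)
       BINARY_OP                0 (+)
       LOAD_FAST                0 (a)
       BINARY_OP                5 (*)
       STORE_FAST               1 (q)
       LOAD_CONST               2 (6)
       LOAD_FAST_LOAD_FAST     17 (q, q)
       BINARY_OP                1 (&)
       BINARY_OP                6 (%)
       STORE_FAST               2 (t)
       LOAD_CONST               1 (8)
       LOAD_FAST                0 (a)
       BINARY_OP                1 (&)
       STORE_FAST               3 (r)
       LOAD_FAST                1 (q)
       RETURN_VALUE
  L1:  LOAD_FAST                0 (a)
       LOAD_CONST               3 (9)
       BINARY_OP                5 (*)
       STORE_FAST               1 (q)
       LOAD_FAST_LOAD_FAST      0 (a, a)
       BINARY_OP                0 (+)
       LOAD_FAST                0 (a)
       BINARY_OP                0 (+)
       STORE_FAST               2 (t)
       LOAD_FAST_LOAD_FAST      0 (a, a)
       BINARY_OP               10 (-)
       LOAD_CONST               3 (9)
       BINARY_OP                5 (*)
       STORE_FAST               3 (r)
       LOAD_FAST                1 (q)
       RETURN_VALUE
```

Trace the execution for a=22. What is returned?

LOAD_FAST a → push 22. Stack: [22]
LOAD_CONST → push 8. Stack: [22, 8]
COMPARE_OP bool(<) → 22 vs 8 = False. Stack: [False]
POP_JUMP_IF_FALSE → pop False; jump. Stack: []
LOAD_FAST a → push 22. Stack: [22]
LOAD_CONST → push 9. Stack: [22, 9]
BINARY_OP * → 22 * 9 = 198. Stack: [198]
STORE_FAST q → q=198. Stack: []
LOAD_FAST_LOAD_FAST a,a → push 22,22. Stack: [22, 22]
BINARY_OP + → 22 + 22 = 44. Stack: [44]
LOAD_FAST a → push 22. Stack: [44, 22]
BINARY_OP + → 44 + 22 = 66. Stack: [66]
STORE_FAST t → t=66. Stack: []
LOAD_FAST_LOAD_FAST a,a → push 22,22. Stack: [22, 22]
BINARY_OP - → 22 - 22 = 0. Stack: [0]
LOAD_CONST → push 9. Stack: [0, 9]
BINARY_OP * → 0 * 9 = 0. Stack: [0]
STORE_FAST r → r=0. Stack: []
LOAD_FAST q → push 198. Stack: [198]
RETURN_VALUE → return 198.

198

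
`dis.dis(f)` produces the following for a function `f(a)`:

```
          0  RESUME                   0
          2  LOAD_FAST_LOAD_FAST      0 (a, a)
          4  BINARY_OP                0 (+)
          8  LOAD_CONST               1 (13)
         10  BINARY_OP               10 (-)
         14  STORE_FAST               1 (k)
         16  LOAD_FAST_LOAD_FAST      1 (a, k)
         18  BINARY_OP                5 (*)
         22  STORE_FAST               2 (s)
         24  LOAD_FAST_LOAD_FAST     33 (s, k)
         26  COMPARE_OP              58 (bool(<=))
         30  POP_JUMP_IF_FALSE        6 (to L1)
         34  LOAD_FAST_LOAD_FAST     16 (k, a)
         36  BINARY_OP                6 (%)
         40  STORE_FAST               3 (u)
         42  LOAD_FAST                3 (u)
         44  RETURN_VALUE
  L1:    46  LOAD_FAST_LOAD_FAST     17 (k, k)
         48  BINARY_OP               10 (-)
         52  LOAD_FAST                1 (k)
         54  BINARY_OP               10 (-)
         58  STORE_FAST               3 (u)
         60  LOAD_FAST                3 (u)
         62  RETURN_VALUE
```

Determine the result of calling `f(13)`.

-13

LOAD_FAST_LOAD_FAST a,a → push 13,13. Stack: [13, 13]
BINARY_OP + → 13 + 13 = 26. Stack: [26]
LOAD_CONST → push 13. Stack: [26, 13]
BINARY_OP - → 26 - 13 = 13. Stack: [13]
STORE_FAST k → k=13. Stack: []
LOAD_FAST_LOAD_FAST a,k → push 13,13. Stack: [13, 13]
BINARY_OP * → 13 * 13 = 169. Stack: [169]
STORE_FAST s → s=169. Stack: []
LOAD_FAST_LOAD_FAST s,k → push 169,13. Stack: [169, 13]
COMPARE_OP bool(<=) → 169 vs 13 = False. Stack: [False]
POP_JUMP_IF_FALSE → pop False; jump. Stack: []
LOAD_FAST_LOAD_FAST k,k → push 13,13. Stack: [13, 13]
BINARY_OP - → 13 - 13 = 0. Stack: [0]
LOAD_FAST k → push 13. Stack: [0, 13]
BINARY_OP - → 0 - 13 = -13. Stack: [-13]
STORE_FAST u → u=-13. Stack: []
LOAD_FAST u → push -13. Stack: [-13]
RETURN_VALUE → return -13.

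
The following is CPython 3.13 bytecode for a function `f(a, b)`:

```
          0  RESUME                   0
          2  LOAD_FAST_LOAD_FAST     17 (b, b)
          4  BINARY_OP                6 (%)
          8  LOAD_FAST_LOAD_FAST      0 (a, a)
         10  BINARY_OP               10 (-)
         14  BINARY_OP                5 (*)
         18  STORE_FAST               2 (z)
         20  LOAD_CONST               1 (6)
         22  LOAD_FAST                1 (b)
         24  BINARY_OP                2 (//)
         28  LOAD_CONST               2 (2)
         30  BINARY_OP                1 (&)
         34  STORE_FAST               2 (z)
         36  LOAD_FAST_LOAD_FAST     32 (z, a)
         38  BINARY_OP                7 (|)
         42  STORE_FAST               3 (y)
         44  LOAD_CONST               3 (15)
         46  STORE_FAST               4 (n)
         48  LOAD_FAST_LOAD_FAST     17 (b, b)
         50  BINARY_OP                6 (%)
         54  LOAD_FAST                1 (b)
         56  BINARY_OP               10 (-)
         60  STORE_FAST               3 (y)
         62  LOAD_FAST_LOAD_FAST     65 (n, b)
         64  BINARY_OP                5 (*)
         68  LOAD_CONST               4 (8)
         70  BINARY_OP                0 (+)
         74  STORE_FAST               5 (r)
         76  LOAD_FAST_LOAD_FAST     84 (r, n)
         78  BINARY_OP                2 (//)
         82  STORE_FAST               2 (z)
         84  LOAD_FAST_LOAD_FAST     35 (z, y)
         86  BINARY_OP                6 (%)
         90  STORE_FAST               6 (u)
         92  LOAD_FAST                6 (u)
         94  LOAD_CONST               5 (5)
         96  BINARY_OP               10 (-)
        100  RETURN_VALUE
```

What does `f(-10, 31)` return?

LOAD_FAST_LOAD_FAST b,b → push 31,31. Stack: [31, 31]
BINARY_OP % → 31 % 31 = 0. Stack: [0]
LOAD_FAST_LOAD_FAST a,a → push -10,-10. Stack: [0, -10, -10]
BINARY_OP - → -10 - -10 = 0. Stack: [0, 0]
BINARY_OP * → 0 * 0 = 0. Stack: [0]
STORE_FAST z → z=0. Stack: []
LOAD_CONST → push 6. Stack: [6]
LOAD_FAST b → push 31. Stack: [6, 31]
BINARY_OP // → 6 // 31 = 0. Stack: [0]
LOAD_CONST → push 2. Stack: [0, 2]
BINARY_OP & → 0 & 2 = 0. Stack: [0]
STORE_FAST z → z=0. Stack: []
LOAD_FAST_LOAD_FAST z,a → push 0,-10. Stack: [0, -10]
BINARY_OP | → 0 | -10 = -10. Stack: [-10]
STORE_FAST y → y=-10. Stack: []
LOAD_CONST → push 15. Stack: [15]
STORE_FAST n → n=15. Stack: []
LOAD_FAST_LOAD_FAST b,b → push 31,31. Stack: [31, 31]
BINARY_OP % → 31 % 31 = 0. Stack: [0]
LOAD_FAST b → push 31. Stack: [0, 31]
BINARY_OP - → 0 - 31 = -31. Stack: [-31]
STORE_FAST y → y=-31. Stack: []
LOAD_FAST_LOAD_FAST n,b → push 15,31. Stack: [15, 31]
BINARY_OP * → 15 * 31 = 465. Stack: [465]
LOAD_CONST → push 8. Stack: [465, 8]
BINARY_OP + → 465 + 8 = 473. Stack: [473]
STORE_FAST r → r=473. Stack: []
LOAD_FAST_LOAD_FAST r,n → push 473,15. Stack: [473, 15]
BINARY_OP // → 473 // 15 = 31. Stack: [31]
STORE_FAST z → z=31. Stack: []
LOAD_FAST_LOAD_FAST z,y → push 31,-31. Stack: [31, -31]
BINARY_OP % → 31 % -31 = 0. Stack: [0]
STORE_FAST u → u=0. Stack: []
LOAD_FAST u → push 0. Stack: [0]
LOAD_CONST → push 5. Stack: [0, 5]
BINARY_OP - → 0 - 5 = -5. Stack: [-5]
RETURN_VALUE → return -5.

-5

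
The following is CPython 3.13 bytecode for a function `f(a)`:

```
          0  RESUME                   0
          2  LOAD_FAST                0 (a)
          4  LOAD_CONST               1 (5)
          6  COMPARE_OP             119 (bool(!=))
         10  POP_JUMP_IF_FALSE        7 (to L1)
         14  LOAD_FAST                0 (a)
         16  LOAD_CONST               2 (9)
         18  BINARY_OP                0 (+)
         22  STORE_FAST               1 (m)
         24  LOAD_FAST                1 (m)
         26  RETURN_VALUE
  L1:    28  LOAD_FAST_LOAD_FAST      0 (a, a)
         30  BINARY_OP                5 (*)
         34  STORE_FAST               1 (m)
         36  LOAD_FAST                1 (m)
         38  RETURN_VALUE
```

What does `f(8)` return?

LOAD_FAST a → push 8. Stack: [8]
LOAD_CONST → push 5. Stack: [8, 5]
COMPARE_OP bool(!=) → 8 vs 5 = True. Stack: [True]
POP_JUMP_IF_FALSE → pop True; no jump. Stack: []
LOAD_FAST a → push 8. Stack: [8]
LOAD_CONST → push 9. Stack: [8, 9]
BINARY_OP + → 8 + 9 = 17. Stack: [17]
STORE_FAST m → m=17. Stack: []
LOAD_FAST m → push 17. Stack: [17]
RETURN_VALUE → return 17.

17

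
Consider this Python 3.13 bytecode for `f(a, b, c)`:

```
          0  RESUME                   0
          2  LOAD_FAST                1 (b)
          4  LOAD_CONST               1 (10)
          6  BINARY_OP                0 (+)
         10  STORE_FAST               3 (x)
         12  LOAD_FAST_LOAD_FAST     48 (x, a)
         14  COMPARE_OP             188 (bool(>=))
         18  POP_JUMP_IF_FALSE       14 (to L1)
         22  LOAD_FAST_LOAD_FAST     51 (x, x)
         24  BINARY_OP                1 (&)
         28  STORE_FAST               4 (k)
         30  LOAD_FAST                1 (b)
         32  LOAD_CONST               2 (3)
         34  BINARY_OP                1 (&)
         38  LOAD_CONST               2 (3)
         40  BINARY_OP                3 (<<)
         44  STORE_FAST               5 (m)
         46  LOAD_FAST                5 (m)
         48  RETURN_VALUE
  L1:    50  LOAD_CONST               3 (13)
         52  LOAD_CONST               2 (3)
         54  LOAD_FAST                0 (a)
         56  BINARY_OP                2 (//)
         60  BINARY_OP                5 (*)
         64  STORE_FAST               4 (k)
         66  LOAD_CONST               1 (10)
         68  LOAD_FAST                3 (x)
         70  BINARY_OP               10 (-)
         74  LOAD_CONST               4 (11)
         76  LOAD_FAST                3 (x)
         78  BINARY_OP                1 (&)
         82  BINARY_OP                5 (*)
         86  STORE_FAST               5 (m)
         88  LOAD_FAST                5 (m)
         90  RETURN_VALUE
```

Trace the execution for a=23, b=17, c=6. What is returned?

8

LOAD_FAST b → push 17. Stack: [17]
LOAD_CONST → push 10. Stack: [17, 10]
BINARY_OP + → 17 + 10 = 27. Stack: [27]
STORE_FAST x → x=27. Stack: []
LOAD_FAST_LOAD_FAST x,a → push 27,23. Stack: [27, 23]
COMPARE_OP bool(>=) → 27 vs 23 = True. Stack: [True]
POP_JUMP_IF_FALSE → pop True; no jump. Stack: []
LOAD_FAST_LOAD_FAST x,x → push 27,27. Stack: [27, 27]
BINARY_OP & → 27 & 27 = 27. Stack: [27]
STORE_FAST k → k=27. Stack: []
LOAD_FAST b → push 17. Stack: [17]
LOAD_CONST → push 3. Stack: [17, 3]
BINARY_OP & → 17 & 3 = 1. Stack: [1]
LOAD_CONST → push 3. Stack: [1, 3]
BINARY_OP << → 1 << 3 = 8. Stack: [8]
STORE_FAST m → m=8. Stack: []
LOAD_FAST m → push 8. Stack: [8]
RETURN_VALUE → return 8.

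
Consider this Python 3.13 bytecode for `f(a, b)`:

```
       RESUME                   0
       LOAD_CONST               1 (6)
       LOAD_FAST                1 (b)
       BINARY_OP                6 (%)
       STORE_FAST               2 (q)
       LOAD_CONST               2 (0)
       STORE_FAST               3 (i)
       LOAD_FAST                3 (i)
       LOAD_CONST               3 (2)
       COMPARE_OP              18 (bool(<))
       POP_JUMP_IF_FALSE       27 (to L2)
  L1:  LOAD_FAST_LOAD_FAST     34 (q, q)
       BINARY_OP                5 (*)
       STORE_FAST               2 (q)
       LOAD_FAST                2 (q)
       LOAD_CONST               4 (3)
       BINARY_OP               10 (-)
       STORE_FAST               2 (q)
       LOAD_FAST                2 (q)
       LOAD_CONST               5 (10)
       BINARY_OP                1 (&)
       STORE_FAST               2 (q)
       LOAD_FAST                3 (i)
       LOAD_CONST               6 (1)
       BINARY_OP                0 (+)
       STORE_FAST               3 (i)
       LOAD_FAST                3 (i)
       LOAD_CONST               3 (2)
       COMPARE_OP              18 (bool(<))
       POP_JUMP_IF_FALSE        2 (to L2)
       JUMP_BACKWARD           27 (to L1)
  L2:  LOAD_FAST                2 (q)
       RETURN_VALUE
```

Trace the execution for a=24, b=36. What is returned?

LOAD_CONST → push 6. Stack: [6]
LOAD_FAST b → push 36. Stack: [6, 36]
BINARY_OP % → 6 % 36 = 6. Stack: [6]
STORE_FAST q → q=6. Stack: []
LOAD_CONST → push 0. Stack: [0]
STORE_FAST i → i=0. Stack: []
LOAD_FAST i → push 0. Stack: [0]
LOAD_CONST → push 2. Stack: [0, 2]
COMPARE_OP bool(<) → 0 vs 2 = True. Stack: [True]
POP_JUMP_IF_FALSE → pop True; no jump. Stack: []
LOAD_FAST_LOAD_FAST q,q → push 6,6. Stack: [6, 6]
BINARY_OP * → 6 * 6 = 36. Stack: [36]
STORE_FAST q → q=36. Stack: []
LOAD_FAST q → push 36. Stack: [36]
LOAD_CONST → push 3. Stack: [36, 3]
BINARY_OP - → 36 - 3 = 33. Stack: [33]
STORE_FAST q → q=33. Stack: []
LOAD_FAST q → push 33. Stack: [33]
LOAD_CONST → push 10. Stack: [33, 10]
BINARY_OP & → 33 & 10 = 0. Stack: [0]
STORE_FAST q → q=0. Stack: []
LOAD_FAST i → push 0. Stack: [0]
LOAD_CONST → push 1. Stack: [0, 1]
BINARY_OP + → 0 + 1 = 1. Stack: [1]
STORE_FAST i → i=1. Stack: []
LOAD_FAST i → push 1. Stack: [1]
LOAD_CONST → push 2. Stack: [1, 2]
COMPARE_OP bool(<) → 1 vs 2 = True. Stack: [True]
POP_JUMP_IF_FALSE → pop True; no jump. Stack: []
LOAD_FAST_LOAD_FAST q,q → push 0,0. Stack: [0, 0]
BINARY_OP * → 0 * 0 = 0. Stack: [0]
STORE_FAST q → q=0. Stack: []
LOAD_FAST q → push 0. Stack: [0]
LOAD_CONST → push 3. Stack: [0, 3]
BINARY_OP - → 0 - 3 = -3. Stack: [-3]
STORE_FAST q → q=-3. Stack: []
LOAD_FAST q → push -3. Stack: [-3]
LOAD_CONST → push 10. Stack: [-3, 10]
BINARY_OP & → -3 & 10 = 8. Stack: [8]
STORE_FAST q → q=8. Stack: []
LOAD_FAST i → push 1. Stack: [1]
LOAD_CONST → push 1. Stack: [1, 1]
BINARY_OP + → 1 + 1 = 2. Stack: [2]
STORE_FAST i → i=2. Stack: []
LOAD_FAST i → push 2. Stack: [2]
LOAD_CONST → push 2. Stack: [2, 2]
COMPARE_OP bool(<) → 2 vs 2 = False. Stack: [False]
POP_JUMP_IF_FALSE → pop False; jump. Stack: []
LOAD_FAST q → push 8. Stack: [8]
RETURN_VALUE → return 8.

8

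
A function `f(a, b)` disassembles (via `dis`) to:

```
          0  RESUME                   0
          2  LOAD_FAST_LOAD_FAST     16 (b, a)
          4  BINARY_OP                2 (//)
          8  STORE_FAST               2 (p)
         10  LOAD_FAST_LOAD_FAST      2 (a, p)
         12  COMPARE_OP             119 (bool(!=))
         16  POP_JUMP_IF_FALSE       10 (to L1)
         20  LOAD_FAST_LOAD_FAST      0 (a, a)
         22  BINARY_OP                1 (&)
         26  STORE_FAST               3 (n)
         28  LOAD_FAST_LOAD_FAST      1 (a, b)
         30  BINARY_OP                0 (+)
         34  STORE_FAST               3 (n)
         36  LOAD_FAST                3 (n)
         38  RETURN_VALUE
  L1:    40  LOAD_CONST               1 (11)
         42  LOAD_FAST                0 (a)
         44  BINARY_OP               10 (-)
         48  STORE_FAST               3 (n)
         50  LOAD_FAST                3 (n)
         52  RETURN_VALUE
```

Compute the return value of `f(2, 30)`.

LOAD_FAST_LOAD_FAST b,a → push 30,2. Stack: [30, 2]
BINARY_OP // → 30 // 2 = 15. Stack: [15]
STORE_FAST p → p=15. Stack: []
LOAD_FAST_LOAD_FAST a,p → push 2,15. Stack: [2, 15]
COMPARE_OP bool(!=) → 2 vs 15 = True. Stack: [True]
POP_JUMP_IF_FALSE → pop True; no jump. Stack: []
LOAD_FAST_LOAD_FAST a,a → push 2,2. Stack: [2, 2]
BINARY_OP & → 2 & 2 = 2. Stack: [2]
STORE_FAST n → n=2. Stack: []
LOAD_FAST_LOAD_FAST a,b → push 2,30. Stack: [2, 30]
BINARY_OP + → 2 + 30 = 32. Stack: [32]
STORE_FAST n → n=32. Stack: []
LOAD_FAST n → push 32. Stack: [32]
RETURN_VALUE → return 32.

32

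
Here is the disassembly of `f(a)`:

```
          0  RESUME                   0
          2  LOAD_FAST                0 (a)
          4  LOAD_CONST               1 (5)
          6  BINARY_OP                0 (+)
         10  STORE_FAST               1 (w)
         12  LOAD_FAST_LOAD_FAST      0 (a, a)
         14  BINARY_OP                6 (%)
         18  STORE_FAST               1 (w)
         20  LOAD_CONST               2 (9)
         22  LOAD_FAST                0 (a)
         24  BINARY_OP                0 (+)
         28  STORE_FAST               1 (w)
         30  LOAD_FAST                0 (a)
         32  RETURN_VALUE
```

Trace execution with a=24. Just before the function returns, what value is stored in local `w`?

33

LOAD_FAST a → push 24. Stack: [24]
LOAD_CONST → push 5. Stack: [24, 5]
BINARY_OP + → 24 + 5 = 29. Stack: [29]
STORE_FAST w → w=29. Stack: []
LOAD_FAST_LOAD_FAST a,a → push 24,24. Stack: [24, 24]
BINARY_OP % → 24 % 24 = 0. Stack: [0]
STORE_FAST w → w=0. Stack: []
LOAD_CONST → push 9. Stack: [9]
LOAD_FAST a → push 24. Stack: [9, 24]
BINARY_OP + → 9 + 24 = 33. Stack: [33]
STORE_FAST w → w=33. Stack: []
LOAD_FAST a → push 24. Stack: [24]
RETURN_VALUE → return 24.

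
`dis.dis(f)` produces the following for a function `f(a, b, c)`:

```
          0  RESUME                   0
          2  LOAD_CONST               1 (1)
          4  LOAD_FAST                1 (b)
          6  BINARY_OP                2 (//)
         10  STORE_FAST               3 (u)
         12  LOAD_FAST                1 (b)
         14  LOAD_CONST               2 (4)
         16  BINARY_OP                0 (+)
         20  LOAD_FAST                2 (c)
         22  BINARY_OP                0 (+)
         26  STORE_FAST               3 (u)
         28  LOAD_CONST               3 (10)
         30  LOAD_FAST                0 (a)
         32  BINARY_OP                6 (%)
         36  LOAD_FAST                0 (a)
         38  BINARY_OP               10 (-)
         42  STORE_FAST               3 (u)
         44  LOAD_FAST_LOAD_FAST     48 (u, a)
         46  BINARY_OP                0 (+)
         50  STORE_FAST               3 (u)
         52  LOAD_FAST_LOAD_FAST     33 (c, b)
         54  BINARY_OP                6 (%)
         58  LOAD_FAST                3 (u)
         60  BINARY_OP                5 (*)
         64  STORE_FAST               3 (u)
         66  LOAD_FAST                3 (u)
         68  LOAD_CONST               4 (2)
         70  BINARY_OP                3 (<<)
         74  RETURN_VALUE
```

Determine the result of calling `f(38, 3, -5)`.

LOAD_CONST → push 1. Stack: [1]
LOAD_FAST b → push 3. Stack: [1, 3]
BINARY_OP // → 1 // 3 = 0. Stack: [0]
STORE_FAST u → u=0. Stack: []
LOAD_FAST b → push 3. Stack: [3]
LOAD_CONST → push 4. Stack: [3, 4]
BINARY_OP + → 3 + 4 = 7. Stack: [7]
LOAD_FAST c → push -5. Stack: [7, -5]
BINARY_OP + → 7 + -5 = 2. Stack: [2]
STORE_FAST u → u=2. Stack: []
LOAD_CONST → push 10. Stack: [10]
LOAD_FAST a → push 38. Stack: [10, 38]
BINARY_OP % → 10 % 38 = 10. Stack: [10]
LOAD_FAST a → push 38. Stack: [10, 38]
BINARY_OP - → 10 - 38 = -28. Stack: [-28]
STORE_FAST u → u=-28. Stack: []
LOAD_FAST_LOAD_FAST u,a → push -28,38. Stack: [-28, 38]
BINARY_OP + → -28 + 38 = 10. Stack: [10]
STORE_FAST u → u=10. Stack: []
LOAD_FAST_LOAD_FAST c,b → push -5,3. Stack: [-5, 3]
BINARY_OP % → -5 % 3 = 1. Stack: [1]
LOAD_FAST u → push 10. Stack: [1, 10]
BINARY_OP * → 1 * 10 = 10. Stack: [10]
STORE_FAST u → u=10. Stack: []
LOAD_FAST u → push 10. Stack: [10]
LOAD_CONST → push 2. Stack: [10, 2]
BINARY_OP << → 10 << 2 = 40. Stack: [40]
RETURN_VALUE → return 40.

40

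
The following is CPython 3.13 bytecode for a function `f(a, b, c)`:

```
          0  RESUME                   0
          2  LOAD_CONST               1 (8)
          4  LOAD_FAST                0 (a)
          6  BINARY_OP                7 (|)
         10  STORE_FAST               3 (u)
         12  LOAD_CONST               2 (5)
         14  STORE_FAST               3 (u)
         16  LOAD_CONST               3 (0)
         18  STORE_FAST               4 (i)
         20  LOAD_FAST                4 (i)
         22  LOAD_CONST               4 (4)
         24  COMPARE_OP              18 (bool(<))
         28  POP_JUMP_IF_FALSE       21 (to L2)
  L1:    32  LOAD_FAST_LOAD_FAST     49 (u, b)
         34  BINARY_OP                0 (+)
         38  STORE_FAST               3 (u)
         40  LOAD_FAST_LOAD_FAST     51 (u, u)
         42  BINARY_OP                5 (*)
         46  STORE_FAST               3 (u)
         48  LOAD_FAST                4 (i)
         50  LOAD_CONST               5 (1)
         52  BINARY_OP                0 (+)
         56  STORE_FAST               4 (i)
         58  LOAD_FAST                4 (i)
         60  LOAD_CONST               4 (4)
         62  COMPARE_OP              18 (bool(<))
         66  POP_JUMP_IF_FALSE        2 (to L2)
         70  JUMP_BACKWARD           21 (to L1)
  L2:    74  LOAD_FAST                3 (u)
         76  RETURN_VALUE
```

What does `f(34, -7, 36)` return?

9

LOAD_CONST → push 8
LOAD_FAST a → push 34
BINARY_OP | → 8 | 34 = 42
STORE_FAST u → u=42
LOAD_CONST → push 5
STORE_FAST u → u=5
LOAD_CONST → push 0
STORE_FAST i → i=0
LOAD_FAST i → push 0
LOAD_CONST → push 4
COMPARE_OP bool(<) → 0 vs 4 = True
POP_JUMP_IF_FALSE → pop True; no jump
LOAD_FAST_LOAD_FAST u,b → push 5,-7
BINARY_OP + → 5 + -7 = -2
STORE_FAST u → u=-2
LOAD_FAST_LOAD_FAST u,u → push -2,-2
BINARY_OP * → -2 * -2 = 4
STORE_FAST u → u=4
LOAD_FAST i → push 0
LOAD_CONST → push 1
BINARY_OP + → 0 + 1 = 1
STORE_FAST i → i=1
LOAD_FAST i → push 1
LOAD_CONST → push 4
COMPARE_OP bool(<) → 1 vs 4 = True
POP_JUMP_IF_FALSE → pop True; no jump
LOAD_FAST_LOAD_FAST u,b → push 4,-7
BINARY_OP + → 4 + -7 = -3
STORE_FAST u → u=-3
LOAD_FAST_LOAD_FAST u,u → push -3,-3
BINARY_OP * → -3 * -3 = 9
STORE_FAST u → u=9
LOAD_FAST i → push 1
LOAD_CONST → push 1
BINARY_OP + → 1 + 1 = 2
STORE_FAST i → i=2
LOAD_FAST i → push 2
LOAD_CONST → push 4
COMPARE_OP bool(<) → 2 vs 4 = True
POP_JUMP_IF_FALSE → pop True; no jump
LOAD_FAST_LOAD_FAST u,b → push 9,-7
BINARY_OP + → 9 + -7 = 2
STORE_FAST u → u=2
LOAD_FAST_LOAD_FAST u,u → push 2,2
BINARY_OP * → 2 * 2 = 4
STORE_FAST u → u=4
LOAD_FAST i → push 2
LOAD_CONST → push 1
BINARY_OP + → 2 + 1 = 3
STORE_FAST i → i=3
LOAD_FAST i → push 3
LOAD_CONST → push 4
COMPARE_OP bool(<) → 3 vs 4 = True
POP_JUMP_IF_FALSE → pop True; no jump
LOAD_FAST_LOAD_FAST u,b → push 4,-7
BINARY_OP + → 4 + -7 = -3
STORE_FAST u → u=-3
LOAD_FAST_LOAD_FAST u,u → push -3,-3
BINARY_OP * → -3 * -3 = 9
STORE_FAST u → u=9
LOAD_FAST i → push 3
LOAD_CONST → push 1
BINARY_OP + → 3 + 1 = 4
STORE_FAST i → i=4
LOAD_FAST i → push 4
LOAD_CONST → push 4
COMPARE_OP bool(<) → 4 vs 4 = False
POP_JUMP_IF_FALSE → pop False; jump
LOAD_FAST u → push 9
RETURN_VALUE → return 9.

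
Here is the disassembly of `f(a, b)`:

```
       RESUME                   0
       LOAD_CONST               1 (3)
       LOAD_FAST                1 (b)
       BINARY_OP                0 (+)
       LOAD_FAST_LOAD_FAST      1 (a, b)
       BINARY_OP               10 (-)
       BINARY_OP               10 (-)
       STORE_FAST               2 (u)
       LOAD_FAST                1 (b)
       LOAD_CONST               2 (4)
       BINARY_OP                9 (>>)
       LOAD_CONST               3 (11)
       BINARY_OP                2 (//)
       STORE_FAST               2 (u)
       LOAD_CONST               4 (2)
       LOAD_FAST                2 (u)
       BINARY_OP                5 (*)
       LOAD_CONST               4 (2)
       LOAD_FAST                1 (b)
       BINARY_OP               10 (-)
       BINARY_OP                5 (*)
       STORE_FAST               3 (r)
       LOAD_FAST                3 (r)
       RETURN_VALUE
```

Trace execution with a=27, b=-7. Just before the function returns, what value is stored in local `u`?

-1

LOAD_CONST → push 3. Stack: [3]
LOAD_FAST b → push -7. Stack: [3, -7]
BINARY_OP + → 3 + -7 = -4. Stack: [-4]
LOAD_FAST_LOAD_FAST a,b → push 27,-7. Stack: [-4, 27, -7]
BINARY_OP - → 27 - -7 = 34. Stack: [-4, 34]
BINARY_OP - → -4 - 34 = -38. Stack: [-38]
STORE_FAST u → u=-38. Stack: []
LOAD_FAST b → push -7. Stack: [-7]
LOAD_CONST → push 4. Stack: [-7, 4]
BINARY_OP >> → -7 >> 4 = -1. Stack: [-1]
LOAD_CONST → push 11. Stack: [-1, 11]
BINARY_OP // → -1 // 11 = -1. Stack: [-1]
STORE_FAST u → u=-1. Stack: []
LOAD_CONST → push 2. Stack: [2]
LOAD_FAST u → push -1. Stack: [2, -1]
BINARY_OP * → 2 * -1 = -2. Stack: [-2]
LOAD_CONST → push 2. Stack: [-2, 2]
LOAD_FAST b → push -7. Stack: [-2, 2, -7]
BINARY_OP - → 2 - -7 = 9. Stack: [-2, 9]
BINARY_OP * → -2 * 9 = -18. Stack: [-18]
STORE_FAST r → r=-18. Stack: []
LOAD_FAST r → push -18. Stack: [-18]
RETURN_VALUE → return -18.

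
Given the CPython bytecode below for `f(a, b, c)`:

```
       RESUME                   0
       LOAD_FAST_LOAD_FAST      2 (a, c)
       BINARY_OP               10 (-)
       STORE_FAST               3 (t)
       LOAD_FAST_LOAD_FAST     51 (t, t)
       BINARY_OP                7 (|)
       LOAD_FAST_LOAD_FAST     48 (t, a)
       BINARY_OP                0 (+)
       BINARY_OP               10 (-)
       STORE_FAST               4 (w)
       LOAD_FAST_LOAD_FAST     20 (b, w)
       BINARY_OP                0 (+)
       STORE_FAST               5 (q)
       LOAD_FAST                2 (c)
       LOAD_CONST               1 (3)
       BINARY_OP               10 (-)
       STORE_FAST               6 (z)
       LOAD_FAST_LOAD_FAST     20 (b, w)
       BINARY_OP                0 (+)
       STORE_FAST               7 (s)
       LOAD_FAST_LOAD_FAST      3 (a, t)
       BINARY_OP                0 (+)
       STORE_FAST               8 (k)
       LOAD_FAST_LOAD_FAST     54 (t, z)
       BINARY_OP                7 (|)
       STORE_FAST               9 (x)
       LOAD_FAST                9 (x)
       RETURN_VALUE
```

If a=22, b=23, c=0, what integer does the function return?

LOAD_FAST_LOAD_FAST a,c → push 22,0. Stack: [22, 0]
BINARY_OP - → 22 - 0 = 22. Stack: [22]
STORE_FAST t → t=22. Stack: []
LOAD_FAST_LOAD_FAST t,t → push 22,22. Stack: [22, 22]
BINARY_OP | → 22 | 22 = 22. Stack: [22]
LOAD_FAST_LOAD_FAST t,a → push 22,22. Stack: [22, 22, 22]
BINARY_OP + → 22 + 22 = 44. Stack: [22, 44]
BINARY_OP - → 22 - 44 = -22. Stack: [-22]
STORE_FAST w → w=-22. Stack: []
LOAD_FAST_LOAD_FAST b,w → push 23,-22. Stack: [23, -22]
BINARY_OP + → 23 + -22 = 1. Stack: [1]
STORE_FAST q → q=1. Stack: []
LOAD_FAST c → push 0. Stack: [0]
LOAD_CONST → push 3. Stack: [0, 3]
BINARY_OP - → 0 - 3 = -3. Stack: [-3]
STORE_FAST z → z=-3. Stack: []
LOAD_FAST_LOAD_FAST b,w → push 23,-22. Stack: [23, -22]
BINARY_OP + → 23 + -22 = 1. Stack: [1]
STORE_FAST s → s=1. Stack: []
LOAD_FAST_LOAD_FAST a,t → push 22,22. Stack: [22, 22]
BINARY_OP + → 22 + 22 = 44. Stack: [44]
STORE_FAST k → k=44. Stack: []
LOAD_FAST_LOAD_FAST t,z → push 22,-3. Stack: [22, -3]
BINARY_OP | → 22 | -3 = -1. Stack: [-1]
STORE_FAST x → x=-1. Stack: []
LOAD_FAST x → push -1. Stack: [-1]
RETURN_VALUE → return -1.

-1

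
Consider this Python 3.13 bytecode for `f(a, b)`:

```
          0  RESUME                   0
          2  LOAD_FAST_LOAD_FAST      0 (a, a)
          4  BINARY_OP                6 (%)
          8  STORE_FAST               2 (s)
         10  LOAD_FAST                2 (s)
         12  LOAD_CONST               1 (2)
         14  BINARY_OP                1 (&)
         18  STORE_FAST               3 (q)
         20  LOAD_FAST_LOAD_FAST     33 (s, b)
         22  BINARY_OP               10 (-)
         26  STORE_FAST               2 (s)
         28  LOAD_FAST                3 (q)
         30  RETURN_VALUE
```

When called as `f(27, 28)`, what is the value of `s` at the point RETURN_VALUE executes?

LOAD_FAST_LOAD_FAST a,a → push 27,27. Stack: [27, 27]
BINARY_OP % → 27 % 27 = 0. Stack: [0]
STORE_FAST s → s=0. Stack: []
LOAD_FAST s → push 0. Stack: [0]
LOAD_CONST → push 2. Stack: [0, 2]
BINARY_OP & → 0 & 2 = 0. Stack: [0]
STORE_FAST q → q=0. Stack: []
LOAD_FAST_LOAD_FAST s,b → push 0,28. Stack: [0, 28]
BINARY_OP - → 0 - 28 = -28. Stack: [-28]
STORE_FAST s → s=-28. Stack: []
LOAD_FAST q → push 0. Stack: [0]
RETURN_VALUE → return 0.

-28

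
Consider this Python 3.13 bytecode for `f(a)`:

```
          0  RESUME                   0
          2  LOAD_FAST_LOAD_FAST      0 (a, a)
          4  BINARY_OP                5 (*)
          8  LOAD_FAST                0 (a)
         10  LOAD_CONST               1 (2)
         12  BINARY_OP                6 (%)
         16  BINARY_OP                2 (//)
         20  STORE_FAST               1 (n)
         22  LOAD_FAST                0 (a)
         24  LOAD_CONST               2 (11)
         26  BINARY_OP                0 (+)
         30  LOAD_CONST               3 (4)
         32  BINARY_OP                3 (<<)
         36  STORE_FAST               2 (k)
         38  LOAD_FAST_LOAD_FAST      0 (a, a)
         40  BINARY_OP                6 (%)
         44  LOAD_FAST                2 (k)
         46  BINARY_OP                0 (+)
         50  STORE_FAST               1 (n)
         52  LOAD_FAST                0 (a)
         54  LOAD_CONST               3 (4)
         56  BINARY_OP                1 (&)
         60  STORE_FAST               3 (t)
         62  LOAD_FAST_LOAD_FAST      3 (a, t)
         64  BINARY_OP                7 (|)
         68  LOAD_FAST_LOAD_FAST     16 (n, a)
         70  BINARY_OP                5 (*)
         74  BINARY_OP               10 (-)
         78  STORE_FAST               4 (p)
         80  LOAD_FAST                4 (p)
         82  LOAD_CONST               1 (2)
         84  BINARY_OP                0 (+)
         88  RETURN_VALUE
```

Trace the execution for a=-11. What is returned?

LOAD_FAST_LOAD_FAST a,a → push -11,-11. Stack: [-11, -11]
BINARY_OP * → -11 * -11 = 121. Stack: [121]
LOAD_FAST a → push -11. Stack: [121, -11]
LOAD_CONST → push 2. Stack: [121, -11, 2]
BINARY_OP % → -11 % 2 = 1. Stack: [121, 1]
BINARY_OP // → 121 // 1 = 121. Stack: [121]
STORE_FAST n → n=121. Stack: []
LOAD_FAST a → push -11. Stack: [-11]
LOAD_CONST → push 11. Stack: [-11, 11]
BINARY_OP + → -11 + 11 = 0. Stack: [0]
LOAD_CONST → push 4. Stack: [0, 4]
BINARY_OP << → 0 << 4 = 0. Stack: [0]
STORE_FAST k → k=0. Stack: []
LOAD_FAST_LOAD_FAST a,a → push -11,-11. Stack: [-11, -11]
BINARY_OP % → -11 % -11 = 0. Stack: [0]
LOAD_FAST k → push 0. Stack: [0, 0]
BINARY_OP + → 0 + 0 = 0. Stack: [0]
STORE_FAST n → n=0. Stack: []
LOAD_FAST a → push -11. Stack: [-11]
LOAD_CONST → push 4. Stack: [-11, 4]
BINARY_OP & → -11 & 4 = 4. Stack: [4]
STORE_FAST t → t=4. Stack: []
LOAD_FAST_LOAD_FAST a,t → push -11,4. Stack: [-11, 4]
BINARY_OP | → -11 | 4 = -11. Stack: [-11]
LOAD_FAST_LOAD_FAST n,a → push 0,-11. Stack: [-11, 0, -11]
BINARY_OP * → 0 * -11 = 0. Stack: [-11, 0]
BINARY_OP - → -11 - 0 = -11. Stack: [-11]
STORE_FAST p → p=-11. Stack: []
LOAD_FAST p → push -11. Stack: [-11]
LOAD_CONST → push 2. Stack: [-11, 2]
BINARY_OP + → -11 + 2 = -9. Stack: [-9]
RETURN_VALUE → return -9.

-9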